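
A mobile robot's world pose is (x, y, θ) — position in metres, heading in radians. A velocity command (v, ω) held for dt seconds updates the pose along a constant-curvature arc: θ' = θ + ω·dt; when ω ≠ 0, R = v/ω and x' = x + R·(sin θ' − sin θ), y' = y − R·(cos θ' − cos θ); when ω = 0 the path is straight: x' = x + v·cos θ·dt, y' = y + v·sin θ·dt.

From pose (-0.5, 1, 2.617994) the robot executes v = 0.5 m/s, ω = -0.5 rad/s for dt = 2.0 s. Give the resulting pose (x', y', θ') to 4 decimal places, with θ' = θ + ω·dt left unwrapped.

θ' = 2.6180 + -0.5·2.0 = 1.6180
R = v/ω = 0.5/-0.5 = -1.0000
x' = -0.5 + -1.0000·(sin 1.6180 − sin 2.6180) = -0.9989
y' = 1 − -1.0000·(cos 1.6180 − cos 2.6180) = 1.8188

(-0.9989, 1.8188, 1.6180)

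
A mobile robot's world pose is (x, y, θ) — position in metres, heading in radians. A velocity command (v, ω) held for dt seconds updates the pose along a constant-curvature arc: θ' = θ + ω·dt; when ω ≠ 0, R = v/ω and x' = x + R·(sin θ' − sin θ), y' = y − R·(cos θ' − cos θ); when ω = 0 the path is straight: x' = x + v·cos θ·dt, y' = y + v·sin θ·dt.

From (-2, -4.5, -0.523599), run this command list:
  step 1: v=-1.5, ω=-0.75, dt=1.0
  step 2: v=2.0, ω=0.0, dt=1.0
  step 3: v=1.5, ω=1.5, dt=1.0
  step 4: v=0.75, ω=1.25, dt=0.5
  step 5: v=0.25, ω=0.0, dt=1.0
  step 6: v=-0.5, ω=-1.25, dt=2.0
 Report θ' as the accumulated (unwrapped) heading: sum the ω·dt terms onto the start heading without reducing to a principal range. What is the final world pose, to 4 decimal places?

step 1: θ'=-1.2736 (R=2.0000) → pose (-2.9123, -3.3536, -1.2736)
step 2: θ'=-1.2736 (straight) → pose (-2.3266, -5.2660, -1.2736)
step 3: θ'=0.2264 (R=1.0000) → pose (-1.1460, -5.9476, 0.2264)
step 4: θ'=0.8514 (R=0.6000) → pose (-0.8294, -5.7583, 0.8514)
step 5: θ'=0.8514 (straight) → pose (-0.6646, -5.5702, 0.8514)
step 6: θ'=-1.6486 (R=0.4000) → pose (-1.3643, -5.2756, -1.6486)

(-1.3643, -5.2756, -1.6486)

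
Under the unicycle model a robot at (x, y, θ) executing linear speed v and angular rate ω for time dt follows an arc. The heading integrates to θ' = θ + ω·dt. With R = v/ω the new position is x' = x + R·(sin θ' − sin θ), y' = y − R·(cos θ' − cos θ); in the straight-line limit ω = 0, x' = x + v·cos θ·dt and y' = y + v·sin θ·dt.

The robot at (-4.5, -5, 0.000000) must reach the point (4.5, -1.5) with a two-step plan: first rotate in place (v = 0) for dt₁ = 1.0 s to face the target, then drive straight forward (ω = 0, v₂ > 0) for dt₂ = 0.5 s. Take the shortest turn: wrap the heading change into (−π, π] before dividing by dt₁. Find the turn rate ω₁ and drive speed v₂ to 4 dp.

heading to target = atan2(-1.5−-5, 4.5−-4.5) = 0.3709
Δθ = wrap(0.3709 − 0.0000) = 0.3709; ω₁ = Δθ/dt₁ = 0.3709
distance = √((4.5−-4.5)² + (-1.5−-5)²) = 9.6566; v₂ = distance/dt₂ = 19.3132

ω₁ = 0.3709, v₂ = 19.3132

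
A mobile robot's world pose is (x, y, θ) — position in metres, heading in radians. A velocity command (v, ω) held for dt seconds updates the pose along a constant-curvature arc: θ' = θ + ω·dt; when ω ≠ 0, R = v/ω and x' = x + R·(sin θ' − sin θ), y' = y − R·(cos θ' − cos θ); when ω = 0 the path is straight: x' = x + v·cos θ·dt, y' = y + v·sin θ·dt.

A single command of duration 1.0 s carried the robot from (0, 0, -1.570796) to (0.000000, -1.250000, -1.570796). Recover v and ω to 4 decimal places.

v = 1.2500, ω = 0.0000

Δθ = -1.570796 − -1.570796 = 0.000000
ω = Δθ/dt = 0.000000/1.0 = 0.0000
ω = 0 → v = (Δx·cos θ + Δy·sin θ)/dt = 1.2500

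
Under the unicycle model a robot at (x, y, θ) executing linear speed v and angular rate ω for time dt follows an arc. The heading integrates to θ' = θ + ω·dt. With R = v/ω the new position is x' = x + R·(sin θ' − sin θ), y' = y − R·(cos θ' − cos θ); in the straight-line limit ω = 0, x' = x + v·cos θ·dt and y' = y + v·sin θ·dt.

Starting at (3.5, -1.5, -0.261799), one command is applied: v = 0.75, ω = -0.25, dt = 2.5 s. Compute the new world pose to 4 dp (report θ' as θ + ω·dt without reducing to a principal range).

θ' = -0.2618 + -0.25·2.5 = -0.8868
R = v/ω = 0.75/-0.25 = -3.0000
x' = 3.5 + -3.0000·(sin -0.8868 − sin -0.2618) = 5.0487
y' = -1.5 − -3.0000·(cos -0.8868 − cos -0.2618) = -2.5021

(5.0487, -2.5021, -0.8868)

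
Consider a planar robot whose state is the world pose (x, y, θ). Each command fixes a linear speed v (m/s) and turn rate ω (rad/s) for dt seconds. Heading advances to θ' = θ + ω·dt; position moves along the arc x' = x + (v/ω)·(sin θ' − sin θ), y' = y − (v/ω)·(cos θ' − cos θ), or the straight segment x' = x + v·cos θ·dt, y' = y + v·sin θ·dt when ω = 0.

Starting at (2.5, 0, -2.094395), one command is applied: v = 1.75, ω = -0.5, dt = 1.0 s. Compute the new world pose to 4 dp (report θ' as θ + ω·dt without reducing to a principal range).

(1.2899, -1.2390, -2.5944)

θ' = -2.0944 + -0.5·1.0 = -2.5944
R = v/ω = 1.75/-0.5 = -3.5000
x' = 2.5 + -3.5000·(sin -2.5944 − sin -2.0944) = 1.2899
y' = 0 − -3.5000·(cos -2.5944 − cos -2.0944) = -1.2390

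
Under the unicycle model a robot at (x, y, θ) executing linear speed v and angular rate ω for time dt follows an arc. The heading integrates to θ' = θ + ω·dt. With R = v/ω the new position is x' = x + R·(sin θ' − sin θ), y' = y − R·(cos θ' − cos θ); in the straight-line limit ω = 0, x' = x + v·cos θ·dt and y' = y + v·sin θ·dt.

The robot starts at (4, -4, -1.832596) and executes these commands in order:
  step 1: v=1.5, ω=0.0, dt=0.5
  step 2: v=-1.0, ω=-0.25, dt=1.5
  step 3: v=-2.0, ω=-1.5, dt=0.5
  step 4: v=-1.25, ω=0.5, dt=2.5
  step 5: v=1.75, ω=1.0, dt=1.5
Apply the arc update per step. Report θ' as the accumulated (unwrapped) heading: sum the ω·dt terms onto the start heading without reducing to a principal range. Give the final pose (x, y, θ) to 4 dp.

step 1: θ'=-1.8326 (straight) → pose (3.8059, -4.7244, -1.8326)
step 2: θ'=-2.2076 (R=4.0000) → pose (4.4536, -3.3812, -2.2076)
step 3: θ'=-2.9576 (R=1.3333) → pose (5.2816, -2.8632, -2.9576)
step 4: θ'=-1.7076 (R=-2.5000) → pose (7.3009, -0.7464, -1.7076)
step 5: θ'=-0.2076 (R=1.7500) → pose (8.6738, -2.6974, -0.2076)

(8.6738, -2.6974, -0.2076)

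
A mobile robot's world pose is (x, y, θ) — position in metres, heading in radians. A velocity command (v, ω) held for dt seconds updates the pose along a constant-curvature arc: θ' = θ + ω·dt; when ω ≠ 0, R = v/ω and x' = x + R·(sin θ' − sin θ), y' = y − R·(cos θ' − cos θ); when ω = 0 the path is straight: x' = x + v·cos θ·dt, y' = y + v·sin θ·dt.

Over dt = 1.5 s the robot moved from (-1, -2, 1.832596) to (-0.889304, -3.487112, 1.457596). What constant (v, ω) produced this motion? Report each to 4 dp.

Δθ = 1.457596 − 1.832596 = -0.375000
ω = Δθ/dt = -0.375000/1.5 = -0.2500
R = −Δy/(cos θ' − cos θ) = 4.0000
v = R·ω = 4.0000·-0.2500 = -1.0000

v = -1.0000, ω = -0.2500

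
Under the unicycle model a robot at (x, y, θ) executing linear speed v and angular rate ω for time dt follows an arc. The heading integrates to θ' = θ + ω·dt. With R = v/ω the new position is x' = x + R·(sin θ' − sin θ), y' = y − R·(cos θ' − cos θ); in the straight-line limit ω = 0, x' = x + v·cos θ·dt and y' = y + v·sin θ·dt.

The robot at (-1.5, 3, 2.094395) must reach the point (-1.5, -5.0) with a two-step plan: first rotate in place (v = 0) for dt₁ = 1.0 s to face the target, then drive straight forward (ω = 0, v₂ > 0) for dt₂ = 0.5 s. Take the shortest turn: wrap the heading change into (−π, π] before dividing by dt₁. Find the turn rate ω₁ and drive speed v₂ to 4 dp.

ω₁ = 2.6180, v₂ = 16.0000

heading to target = atan2(-5−3, -1.5−-1.5) = -1.5708
Δθ = wrap(-1.5708 − 2.0944) = 2.6180; ω₁ = Δθ/dt₁ = 2.6180
distance = √((-1.5−-1.5)² + (-5−3)²) = 8.0000; v₂ = distance/dt₂ = 16.0000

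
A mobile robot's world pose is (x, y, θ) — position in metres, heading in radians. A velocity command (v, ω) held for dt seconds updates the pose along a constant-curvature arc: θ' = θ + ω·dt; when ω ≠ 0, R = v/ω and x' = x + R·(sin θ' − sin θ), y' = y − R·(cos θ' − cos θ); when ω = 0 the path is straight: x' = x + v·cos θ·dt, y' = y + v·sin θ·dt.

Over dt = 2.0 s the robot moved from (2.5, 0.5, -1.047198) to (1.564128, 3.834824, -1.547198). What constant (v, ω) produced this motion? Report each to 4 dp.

Δθ = -1.547198 − -1.047198 = -0.500000
ω = Δθ/dt = -0.500000/2.0 = -0.2500
R = −Δy/(cos θ' − cos θ) = 7.0000
v = R·ω = 7.0000·-0.2500 = -1.7500

v = -1.7500, ω = -0.2500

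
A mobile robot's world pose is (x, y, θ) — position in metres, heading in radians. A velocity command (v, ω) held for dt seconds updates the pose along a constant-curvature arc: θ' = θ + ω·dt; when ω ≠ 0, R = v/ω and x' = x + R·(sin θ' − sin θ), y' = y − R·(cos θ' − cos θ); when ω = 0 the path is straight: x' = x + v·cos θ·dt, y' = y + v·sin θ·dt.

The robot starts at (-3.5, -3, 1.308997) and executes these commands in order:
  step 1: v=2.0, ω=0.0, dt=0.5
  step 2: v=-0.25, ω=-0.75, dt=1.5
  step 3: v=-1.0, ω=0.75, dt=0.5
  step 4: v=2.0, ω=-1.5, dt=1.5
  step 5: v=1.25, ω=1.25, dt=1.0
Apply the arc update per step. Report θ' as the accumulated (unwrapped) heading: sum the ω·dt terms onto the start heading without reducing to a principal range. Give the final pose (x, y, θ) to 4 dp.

(-1.3686, -4.7705, -0.4410)

step 1: θ'=1.3090 (straight) → pose (-3.2412, -2.0341, 1.3090)
step 2: θ'=0.1840 (R=0.3333) → pose (-3.5022, -2.2755, 0.1840)
step 3: θ'=0.5590 (R=-1.3333) → pose (-3.9653, -2.4560, 0.5590)
step 4: θ'=-1.6910 (R=-1.3333) → pose (-1.9345, -3.7462, -1.6910)
step 5: θ'=-0.4410 (R=1.0000) → pose (-1.3686, -4.7705, -0.4410)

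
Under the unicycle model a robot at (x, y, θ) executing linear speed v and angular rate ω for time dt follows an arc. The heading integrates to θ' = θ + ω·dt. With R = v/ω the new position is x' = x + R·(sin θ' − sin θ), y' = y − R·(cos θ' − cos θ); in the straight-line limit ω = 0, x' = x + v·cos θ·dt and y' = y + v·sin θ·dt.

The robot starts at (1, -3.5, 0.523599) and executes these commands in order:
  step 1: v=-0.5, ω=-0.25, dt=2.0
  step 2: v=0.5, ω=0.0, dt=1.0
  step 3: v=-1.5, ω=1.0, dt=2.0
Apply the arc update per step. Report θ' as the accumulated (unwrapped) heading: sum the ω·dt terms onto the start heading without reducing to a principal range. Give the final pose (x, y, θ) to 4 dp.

(-0.7664, -5.9114, 2.0236)

step 1: θ'=0.0236 (R=2.0000) → pose (0.0472, -3.7674, 0.0236)
step 2: θ'=0.0236 (straight) → pose (0.5471, -3.7556, 0.0236)
step 3: θ'=2.0236 (R=-1.5000) → pose (-0.7664, -5.9114, 2.0236)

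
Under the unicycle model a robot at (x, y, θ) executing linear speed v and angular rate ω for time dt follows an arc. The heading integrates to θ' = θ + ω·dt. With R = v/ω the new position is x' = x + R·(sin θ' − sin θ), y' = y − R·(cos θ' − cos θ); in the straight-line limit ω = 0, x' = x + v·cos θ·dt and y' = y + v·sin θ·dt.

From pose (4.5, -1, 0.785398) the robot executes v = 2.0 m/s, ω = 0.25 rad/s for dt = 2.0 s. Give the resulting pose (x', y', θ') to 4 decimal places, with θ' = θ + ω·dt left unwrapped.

θ' = 0.7854 + 0.25·2.0 = 1.2854
R = v/ω = 2.0/0.25 = 8.0000
x' = 4.5 + 8.0000·(sin 1.2854 − sin 0.7854) = 6.5195
y' = -1 − 8.0000·(cos 1.2854 − cos 0.7854) = 2.4045

(6.5195, 2.4045, 1.2854)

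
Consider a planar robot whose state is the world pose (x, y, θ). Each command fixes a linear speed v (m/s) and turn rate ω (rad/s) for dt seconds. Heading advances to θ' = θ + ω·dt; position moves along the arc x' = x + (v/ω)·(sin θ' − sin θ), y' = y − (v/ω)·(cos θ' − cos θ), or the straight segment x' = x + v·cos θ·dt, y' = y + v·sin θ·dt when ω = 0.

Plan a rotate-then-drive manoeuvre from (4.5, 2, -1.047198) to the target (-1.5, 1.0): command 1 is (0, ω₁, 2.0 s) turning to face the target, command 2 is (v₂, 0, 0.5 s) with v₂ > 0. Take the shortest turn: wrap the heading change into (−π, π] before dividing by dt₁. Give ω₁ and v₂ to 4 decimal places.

ω₁ = -0.9646, v₂ = 12.1655

heading to target = atan2(1−2, -1.5−4.5) = -2.9764
Δθ = wrap(-2.9764 − -1.0472) = -1.9292; ω₁ = Δθ/dt₁ = -0.9646
distance = √((-1.5−4.5)² + (1−2)²) = 6.0828; v₂ = distance/dt₂ = 12.1655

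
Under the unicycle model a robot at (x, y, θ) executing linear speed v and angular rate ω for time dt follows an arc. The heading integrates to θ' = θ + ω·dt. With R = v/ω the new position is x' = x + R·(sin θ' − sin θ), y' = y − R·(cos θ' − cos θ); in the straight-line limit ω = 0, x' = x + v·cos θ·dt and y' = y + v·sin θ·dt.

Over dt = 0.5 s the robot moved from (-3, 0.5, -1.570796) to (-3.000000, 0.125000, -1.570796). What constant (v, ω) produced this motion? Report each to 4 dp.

Δθ = -1.570796 − -1.570796 = 0.000000
ω = Δθ/dt = 0.000000/0.5 = 0.0000
ω = 0 → v = (Δx·cos θ + Δy·sin θ)/dt = 0.7500

v = 0.7500, ω = 0.0000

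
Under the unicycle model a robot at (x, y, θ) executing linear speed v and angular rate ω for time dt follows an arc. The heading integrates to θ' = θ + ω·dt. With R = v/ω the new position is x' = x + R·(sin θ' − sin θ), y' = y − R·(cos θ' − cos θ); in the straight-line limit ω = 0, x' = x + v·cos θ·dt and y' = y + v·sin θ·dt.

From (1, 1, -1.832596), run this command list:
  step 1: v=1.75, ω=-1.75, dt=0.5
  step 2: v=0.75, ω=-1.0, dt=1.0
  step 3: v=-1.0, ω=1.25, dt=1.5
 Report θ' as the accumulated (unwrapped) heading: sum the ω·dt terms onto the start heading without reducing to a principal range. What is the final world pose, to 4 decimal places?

(0.9388, 0.8671, -1.8326)

step 1: θ'=-2.7076 (R=-1.0000) → pose (0.4546, 0.3515, -2.7076)
step 2: θ'=-3.7076 (R=-0.7500) → pose (-0.2630, 0.3990, -3.7076)
step 3: θ'=-1.8326 (R=-0.8000) → pose (0.9388, 0.8671, -1.8326)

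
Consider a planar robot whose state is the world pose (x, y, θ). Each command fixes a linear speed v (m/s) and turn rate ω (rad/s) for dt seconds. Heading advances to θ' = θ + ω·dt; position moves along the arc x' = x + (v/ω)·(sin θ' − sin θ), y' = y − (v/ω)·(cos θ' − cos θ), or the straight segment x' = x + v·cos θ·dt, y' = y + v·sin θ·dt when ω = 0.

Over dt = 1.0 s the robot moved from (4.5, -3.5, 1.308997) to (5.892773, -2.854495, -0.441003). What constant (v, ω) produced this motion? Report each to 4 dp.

v = 1.7500, ω = -1.7500

Δθ = -0.441003 − 1.308997 = -1.750000
ω = Δθ/dt = -1.750000/1.0 = -1.7500
R = Δx/(sin θ' − sin θ) = -1.0000
v = R·ω = -1.0000·-1.7500 = 1.7500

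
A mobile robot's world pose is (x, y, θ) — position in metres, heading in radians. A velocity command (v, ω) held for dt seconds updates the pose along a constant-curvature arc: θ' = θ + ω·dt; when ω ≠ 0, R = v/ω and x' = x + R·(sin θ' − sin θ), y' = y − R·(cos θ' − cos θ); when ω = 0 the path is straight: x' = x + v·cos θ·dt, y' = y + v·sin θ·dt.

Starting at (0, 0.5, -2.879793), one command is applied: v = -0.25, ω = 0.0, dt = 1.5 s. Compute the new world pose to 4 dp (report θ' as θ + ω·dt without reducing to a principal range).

(0.3622, 0.5971, -2.8798)

θ' = -2.8798 + 0.0·1.5 = -2.8798
ω = 0 → straight: x' = 0 + -0.25·cos(-2.8798)·1.5 = 0.3622
y' = 0.5 + -0.25·sin(-2.8798)·1.5 = 0.5971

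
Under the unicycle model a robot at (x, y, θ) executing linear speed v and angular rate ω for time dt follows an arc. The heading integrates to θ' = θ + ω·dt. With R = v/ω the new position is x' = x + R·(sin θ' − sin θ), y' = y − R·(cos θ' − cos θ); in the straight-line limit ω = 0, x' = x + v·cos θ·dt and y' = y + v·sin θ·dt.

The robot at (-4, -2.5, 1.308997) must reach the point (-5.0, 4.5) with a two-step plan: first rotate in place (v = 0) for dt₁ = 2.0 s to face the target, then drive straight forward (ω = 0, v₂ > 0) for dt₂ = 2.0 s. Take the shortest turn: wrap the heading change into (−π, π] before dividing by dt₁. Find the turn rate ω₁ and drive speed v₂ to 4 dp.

heading to target = atan2(4.5−-2.5, -5−-4) = 1.7127
Δθ = wrap(1.7127 − 1.3090) = 0.4037; ω₁ = Δθ/dt₁ = 0.2018
distance = √((-5−-4)² + (4.5−-2.5)²) = 7.0711; v₂ = distance/dt₂ = 3.5355

ω₁ = 0.2018, v₂ = 3.5355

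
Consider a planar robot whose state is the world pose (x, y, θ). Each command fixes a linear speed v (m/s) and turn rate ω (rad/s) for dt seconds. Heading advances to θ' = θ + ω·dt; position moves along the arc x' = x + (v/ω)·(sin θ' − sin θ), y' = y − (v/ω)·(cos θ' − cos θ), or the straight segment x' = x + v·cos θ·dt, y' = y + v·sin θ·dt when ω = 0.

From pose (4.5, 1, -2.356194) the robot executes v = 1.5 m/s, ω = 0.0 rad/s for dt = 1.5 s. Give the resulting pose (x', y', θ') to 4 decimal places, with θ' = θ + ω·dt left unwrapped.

(2.9090, -0.5910, -2.3562)

θ' = -2.3562 + 0.0·1.5 = -2.3562
ω = 0 → straight: x' = 4.5 + 1.5·cos(-2.3562)·1.5 = 2.9090
y' = 1 + 1.5·sin(-2.3562)·1.5 = -0.5910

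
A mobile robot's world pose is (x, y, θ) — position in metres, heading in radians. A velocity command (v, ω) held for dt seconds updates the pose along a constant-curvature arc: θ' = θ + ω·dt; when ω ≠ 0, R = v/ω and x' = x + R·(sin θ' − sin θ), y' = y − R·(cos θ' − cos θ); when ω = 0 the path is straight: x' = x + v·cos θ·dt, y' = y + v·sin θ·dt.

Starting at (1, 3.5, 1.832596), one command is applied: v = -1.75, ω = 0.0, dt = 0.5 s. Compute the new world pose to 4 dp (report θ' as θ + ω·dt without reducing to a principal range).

(1.2265, 2.6548, 1.8326)

θ' = 1.8326 + 0.0·0.5 = 1.8326
ω = 0 → straight: x' = 1 + -1.75·cos(1.8326)·0.5 = 1.2265
y' = 3.5 + -1.75·sin(1.8326)·0.5 = 2.6548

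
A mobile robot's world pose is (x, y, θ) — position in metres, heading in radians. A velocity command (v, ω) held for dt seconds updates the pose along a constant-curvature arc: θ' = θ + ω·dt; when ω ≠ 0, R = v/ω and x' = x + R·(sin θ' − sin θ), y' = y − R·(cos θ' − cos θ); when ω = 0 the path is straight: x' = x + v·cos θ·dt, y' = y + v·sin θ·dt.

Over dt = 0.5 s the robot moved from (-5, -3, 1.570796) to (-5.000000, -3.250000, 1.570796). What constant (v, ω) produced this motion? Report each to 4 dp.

v = -0.5000, ω = 0.0000

Δθ = 1.570796 − 1.570796 = 0.000000
ω = Δθ/dt = 0.000000/0.5 = 0.0000
ω = 0 → v = (Δx·cos θ + Δy·sin θ)/dt = -0.5000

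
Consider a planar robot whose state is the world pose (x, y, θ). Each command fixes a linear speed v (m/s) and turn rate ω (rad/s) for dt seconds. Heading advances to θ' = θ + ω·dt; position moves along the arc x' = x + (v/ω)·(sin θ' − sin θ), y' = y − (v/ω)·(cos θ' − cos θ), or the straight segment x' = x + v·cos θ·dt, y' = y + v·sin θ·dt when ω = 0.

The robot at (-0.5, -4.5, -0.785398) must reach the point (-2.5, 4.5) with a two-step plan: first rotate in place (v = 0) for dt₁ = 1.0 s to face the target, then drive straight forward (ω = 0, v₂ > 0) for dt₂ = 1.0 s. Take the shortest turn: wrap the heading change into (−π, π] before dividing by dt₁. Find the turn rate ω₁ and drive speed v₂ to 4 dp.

heading to target = atan2(4.5−-4.5, -2.5−-0.5) = 1.7895
Δθ = wrap(1.7895 − -0.7854) = 2.5749; ω₁ = Δθ/dt₁ = 2.5749
distance = √((-2.5−-0.5)² + (4.5−-4.5)²) = 9.2195; v₂ = distance/dt₂ = 9.2195

ω₁ = 2.5749, v₂ = 9.2195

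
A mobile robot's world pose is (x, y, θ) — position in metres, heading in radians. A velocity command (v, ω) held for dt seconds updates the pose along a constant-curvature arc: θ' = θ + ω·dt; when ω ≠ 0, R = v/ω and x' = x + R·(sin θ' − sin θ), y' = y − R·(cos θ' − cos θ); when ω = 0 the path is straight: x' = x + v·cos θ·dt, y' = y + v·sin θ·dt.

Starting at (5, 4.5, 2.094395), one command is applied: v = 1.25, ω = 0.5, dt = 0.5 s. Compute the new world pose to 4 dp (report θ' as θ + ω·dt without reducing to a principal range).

(4.6234, 4.9968, 2.3444)

θ' = 2.0944 + 0.5·0.5 = 2.3444
R = v/ω = 1.25/0.5 = 2.5000
x' = 5 + 2.5000·(sin 2.3444 − sin 2.0944) = 4.6234
y' = 4.5 − 2.5000·(cos 2.3444 − cos 2.0944) = 4.9968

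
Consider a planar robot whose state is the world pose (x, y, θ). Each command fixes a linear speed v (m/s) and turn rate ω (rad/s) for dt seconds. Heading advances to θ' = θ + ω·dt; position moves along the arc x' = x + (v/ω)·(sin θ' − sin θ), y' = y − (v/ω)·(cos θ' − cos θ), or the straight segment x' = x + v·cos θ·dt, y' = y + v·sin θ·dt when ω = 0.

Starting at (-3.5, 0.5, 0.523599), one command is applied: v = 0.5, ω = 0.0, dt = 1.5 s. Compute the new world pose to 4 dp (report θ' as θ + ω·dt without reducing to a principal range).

θ' = 0.5236 + 0.0·1.5 = 0.5236
ω = 0 → straight: x' = -3.5 + 0.5·cos(0.5236)·1.5 = -2.8505
y' = 0.5 + 0.5·sin(0.5236)·1.5 = 0.8750

(-2.8505, 0.8750, 0.5236)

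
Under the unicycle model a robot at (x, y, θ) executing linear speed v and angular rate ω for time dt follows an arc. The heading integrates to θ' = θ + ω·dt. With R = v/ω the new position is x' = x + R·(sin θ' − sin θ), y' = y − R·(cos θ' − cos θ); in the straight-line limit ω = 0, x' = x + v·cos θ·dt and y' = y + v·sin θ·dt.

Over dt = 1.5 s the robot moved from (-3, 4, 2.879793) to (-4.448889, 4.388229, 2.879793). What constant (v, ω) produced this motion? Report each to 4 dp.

v = 1.0000, ω = 0.0000

Δθ = 2.879793 − 2.879793 = 0.000000
ω = Δθ/dt = 0.000000/1.5 = 0.0000
ω = 0 → v = (Δx·cos θ + Δy·sin θ)/dt = 1.0000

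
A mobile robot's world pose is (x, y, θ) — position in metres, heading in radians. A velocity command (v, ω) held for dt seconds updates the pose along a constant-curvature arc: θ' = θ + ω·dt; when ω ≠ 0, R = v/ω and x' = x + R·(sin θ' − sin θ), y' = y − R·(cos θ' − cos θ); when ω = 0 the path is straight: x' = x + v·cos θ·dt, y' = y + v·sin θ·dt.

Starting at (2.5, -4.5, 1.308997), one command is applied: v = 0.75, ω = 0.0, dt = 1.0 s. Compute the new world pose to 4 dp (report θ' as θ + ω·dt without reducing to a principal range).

θ' = 1.3090 + 0.0·1.0 = 1.3090
ω = 0 → straight: x' = 2.5 + 0.75·cos(1.3090)·1.0 = 2.6941
y' = -4.5 + 0.75·sin(1.3090)·1.0 = -3.7756

(2.6941, -3.7756, 1.3090)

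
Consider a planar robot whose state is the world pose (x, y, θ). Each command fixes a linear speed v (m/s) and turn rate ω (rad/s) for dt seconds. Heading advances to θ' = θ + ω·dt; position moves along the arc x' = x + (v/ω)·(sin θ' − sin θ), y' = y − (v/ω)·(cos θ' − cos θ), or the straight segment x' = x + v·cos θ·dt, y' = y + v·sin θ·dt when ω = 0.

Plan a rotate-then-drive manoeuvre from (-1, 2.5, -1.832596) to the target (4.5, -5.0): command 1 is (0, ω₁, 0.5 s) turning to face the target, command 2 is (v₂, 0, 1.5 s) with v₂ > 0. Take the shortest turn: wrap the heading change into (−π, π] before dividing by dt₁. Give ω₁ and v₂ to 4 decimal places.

heading to target = atan2(-5−2.5, 4.5−-1) = -0.9380
Δθ = wrap(-0.9380 − -1.8326) = 0.8945; ω₁ = Δθ/dt₁ = 1.7891
distance = √((4.5−-1)² + (-5−2.5)²) = 9.3005; v₂ = distance/dt₂ = 6.2004

ω₁ = 1.7891, v₂ = 6.2004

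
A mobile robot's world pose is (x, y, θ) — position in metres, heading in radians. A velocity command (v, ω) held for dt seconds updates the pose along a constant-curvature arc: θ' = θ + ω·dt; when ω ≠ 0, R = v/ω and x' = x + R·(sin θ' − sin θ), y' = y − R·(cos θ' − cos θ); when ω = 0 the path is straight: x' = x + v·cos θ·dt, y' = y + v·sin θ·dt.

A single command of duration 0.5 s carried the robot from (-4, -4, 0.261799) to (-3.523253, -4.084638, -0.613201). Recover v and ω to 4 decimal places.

v = 1.0000, ω = -1.7500

Δθ = -0.613201 − 0.261799 = -0.875000
ω = Δθ/dt = -0.875000/0.5 = -1.7500
R = Δx/(sin θ' − sin θ) = -0.5714
v = R·ω = -0.5714·-1.7500 = 1.0000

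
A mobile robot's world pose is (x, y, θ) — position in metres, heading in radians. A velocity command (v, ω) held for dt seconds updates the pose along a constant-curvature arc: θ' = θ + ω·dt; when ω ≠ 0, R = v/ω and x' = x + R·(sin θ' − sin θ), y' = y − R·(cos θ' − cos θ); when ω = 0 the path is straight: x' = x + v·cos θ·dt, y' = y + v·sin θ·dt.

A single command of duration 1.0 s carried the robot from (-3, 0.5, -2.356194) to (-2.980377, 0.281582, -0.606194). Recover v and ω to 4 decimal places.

Δθ = -0.606194 − -2.356194 = 1.750000
ω = Δθ/dt = 1.750000/1.0 = 1.7500
R = −Δy/(cos θ' − cos θ) = 0.1429
v = R·ω = 0.1429·1.7500 = 0.2500

v = 0.2500, ω = 1.7500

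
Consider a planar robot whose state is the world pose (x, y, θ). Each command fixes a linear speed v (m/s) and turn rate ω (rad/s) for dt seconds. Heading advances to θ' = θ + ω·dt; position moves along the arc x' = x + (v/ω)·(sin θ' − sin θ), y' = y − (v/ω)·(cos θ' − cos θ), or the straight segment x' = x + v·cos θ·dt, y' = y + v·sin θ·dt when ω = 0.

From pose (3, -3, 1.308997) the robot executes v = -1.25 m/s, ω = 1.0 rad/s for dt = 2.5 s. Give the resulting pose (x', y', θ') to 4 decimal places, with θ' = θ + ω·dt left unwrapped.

(4.9811, -4.3053, 3.8090)

θ' = 1.3090 + 1.0·2.5 = 3.8090
R = v/ω = -1.25/1.0 = -1.2500
x' = 3 + -1.2500·(sin 3.8090 − sin 1.3090) = 4.9811
y' = -3 − -1.2500·(cos 3.8090 − cos 1.3090) = -4.3053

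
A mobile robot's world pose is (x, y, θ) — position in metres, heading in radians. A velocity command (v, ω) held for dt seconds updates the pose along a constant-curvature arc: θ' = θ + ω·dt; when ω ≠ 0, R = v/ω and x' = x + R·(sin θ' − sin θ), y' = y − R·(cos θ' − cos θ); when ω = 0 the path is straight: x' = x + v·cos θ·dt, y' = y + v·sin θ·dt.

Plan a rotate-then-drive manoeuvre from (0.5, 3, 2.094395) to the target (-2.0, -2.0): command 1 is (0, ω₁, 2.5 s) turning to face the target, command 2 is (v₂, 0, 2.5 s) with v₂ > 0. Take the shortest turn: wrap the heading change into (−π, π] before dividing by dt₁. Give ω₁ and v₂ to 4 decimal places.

heading to target = atan2(-2−3, -2−0.5) = -2.0344
Δθ = wrap(-2.0344 − 2.0944) = 2.1543; ω₁ = Δθ/dt₁ = 0.8617
distance = √((-2−0.5)² + (-2−3)²) = 5.5902; v₂ = distance/dt₂ = 2.2361

ω₁ = 0.8617, v₂ = 2.2361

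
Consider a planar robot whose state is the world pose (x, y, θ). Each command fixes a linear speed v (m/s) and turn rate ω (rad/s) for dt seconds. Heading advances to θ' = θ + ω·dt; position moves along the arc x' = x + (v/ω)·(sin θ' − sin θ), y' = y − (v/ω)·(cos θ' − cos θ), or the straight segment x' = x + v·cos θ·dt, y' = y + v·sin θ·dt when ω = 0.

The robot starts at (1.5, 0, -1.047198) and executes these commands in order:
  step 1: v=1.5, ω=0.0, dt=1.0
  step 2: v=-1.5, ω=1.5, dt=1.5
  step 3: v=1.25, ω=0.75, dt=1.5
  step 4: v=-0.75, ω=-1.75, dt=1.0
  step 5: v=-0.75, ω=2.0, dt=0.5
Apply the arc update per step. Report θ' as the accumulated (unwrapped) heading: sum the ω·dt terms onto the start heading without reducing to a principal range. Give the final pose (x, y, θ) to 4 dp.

step 1: θ'=-1.0472 (straight) → pose (2.2500, -1.2990, -1.0472)
step 2: θ'=1.2028 (R=-1.0000) → pose (0.4509, -1.4393, 1.2028)
step 3: θ'=2.3278 (R=1.6667) → pose (0.1073, 0.3049, 2.3278)
step 4: θ'=0.5778 (R=0.4286) → pose (0.0299, -0.3485, 0.5778)
step 5: θ'=1.5778 (R=-0.3750) → pose (-0.1403, -0.6652, 1.5778)

(-0.1403, -0.6652, 1.5778)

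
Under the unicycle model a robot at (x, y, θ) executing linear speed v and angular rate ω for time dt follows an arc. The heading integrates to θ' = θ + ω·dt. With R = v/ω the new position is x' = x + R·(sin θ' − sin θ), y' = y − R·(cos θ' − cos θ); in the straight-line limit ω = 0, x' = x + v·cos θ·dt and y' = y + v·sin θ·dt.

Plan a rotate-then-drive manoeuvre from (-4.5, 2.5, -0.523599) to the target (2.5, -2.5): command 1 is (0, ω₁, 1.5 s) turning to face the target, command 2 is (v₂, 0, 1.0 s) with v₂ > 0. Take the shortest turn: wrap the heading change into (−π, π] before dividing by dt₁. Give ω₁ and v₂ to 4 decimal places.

ω₁ = -0.0644, v₂ = 8.6023

heading to target = atan2(-2.5−2.5, 2.5−-4.5) = -0.6202
Δθ = wrap(-0.6202 − -0.5236) = -0.0967; ω₁ = Δθ/dt₁ = -0.0644
distance = √((2.5−-4.5)² + (-2.5−2.5)²) = 8.6023; v₂ = distance/dt₂ = 8.6023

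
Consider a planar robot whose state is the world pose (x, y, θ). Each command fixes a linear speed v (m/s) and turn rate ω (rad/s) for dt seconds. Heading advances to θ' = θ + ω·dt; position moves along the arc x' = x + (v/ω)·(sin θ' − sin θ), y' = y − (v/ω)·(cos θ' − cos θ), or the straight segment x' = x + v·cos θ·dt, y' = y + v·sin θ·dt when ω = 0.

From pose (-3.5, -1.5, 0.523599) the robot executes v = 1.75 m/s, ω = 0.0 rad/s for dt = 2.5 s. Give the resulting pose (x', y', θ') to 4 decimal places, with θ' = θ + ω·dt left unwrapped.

θ' = 0.5236 + 0.0·2.5 = 0.5236
ω = 0 → straight: x' = -3.5 + 1.75·cos(0.5236)·2.5 = 0.2889
y' = -1.5 + 1.75·sin(0.5236)·2.5 = 0.6875

(0.2889, 0.6875, 0.5236)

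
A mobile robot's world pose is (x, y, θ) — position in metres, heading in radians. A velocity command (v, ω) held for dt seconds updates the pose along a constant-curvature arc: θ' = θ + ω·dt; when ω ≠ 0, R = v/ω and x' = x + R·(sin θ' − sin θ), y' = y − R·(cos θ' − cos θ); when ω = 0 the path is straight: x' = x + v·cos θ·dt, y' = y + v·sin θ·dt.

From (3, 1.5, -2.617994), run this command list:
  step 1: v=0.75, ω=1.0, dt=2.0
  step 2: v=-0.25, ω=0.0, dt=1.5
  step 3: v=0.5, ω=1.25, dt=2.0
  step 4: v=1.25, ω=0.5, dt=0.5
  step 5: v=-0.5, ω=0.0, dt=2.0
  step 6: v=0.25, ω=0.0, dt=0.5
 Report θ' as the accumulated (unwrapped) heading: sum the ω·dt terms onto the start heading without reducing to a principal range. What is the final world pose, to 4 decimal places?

step 1: θ'=-0.6180 (R=0.7500) → pose (2.9404, 0.2392, -0.6180)
step 2: θ'=-0.6180 (straight) → pose (2.6348, 0.4565, -0.6180)
step 3: θ'=1.8820 (R=0.4000) → pose (3.2474, 0.9050, 1.8820)
step 4: θ'=2.1320 (R=2.5000) → pose (2.9840, 1.4700, 2.1320)
step 5: θ'=2.1320 (straight) → pose (3.5162, 0.6234, 2.1320)
step 6: θ'=2.1320 (straight) → pose (3.4497, 0.7292, 2.1320)

(3.4497, 0.7292, 2.1320)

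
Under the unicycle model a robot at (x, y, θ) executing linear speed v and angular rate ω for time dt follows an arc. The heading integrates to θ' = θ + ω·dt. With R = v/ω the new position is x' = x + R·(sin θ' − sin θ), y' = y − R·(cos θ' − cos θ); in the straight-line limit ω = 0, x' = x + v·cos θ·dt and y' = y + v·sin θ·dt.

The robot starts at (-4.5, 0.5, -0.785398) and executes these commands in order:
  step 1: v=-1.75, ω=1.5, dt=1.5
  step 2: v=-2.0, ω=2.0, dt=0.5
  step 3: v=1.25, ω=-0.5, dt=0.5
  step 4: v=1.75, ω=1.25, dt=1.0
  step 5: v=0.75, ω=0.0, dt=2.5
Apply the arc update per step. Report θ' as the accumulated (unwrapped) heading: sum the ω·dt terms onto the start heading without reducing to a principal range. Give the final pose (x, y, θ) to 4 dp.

step 1: θ'=1.4646 (R=-1.1667) → pose (-6.4851, -0.2013, 1.4646)
step 2: θ'=2.4646 (R=-1.0000) → pose (-6.1171, -1.0868, 2.4646)
step 3: θ'=2.2146 (R=-2.5000) → pose (-6.5506, -0.6387, 2.2146)
step 4: θ'=3.4646 (R=1.4000) → pose (-8.1147, -0.1515, 3.4646)
step 5: θ'=3.4646 (straight) → pose (-9.8927, -0.7466, 3.4646)

(-9.8927, -0.7466, 3.4646)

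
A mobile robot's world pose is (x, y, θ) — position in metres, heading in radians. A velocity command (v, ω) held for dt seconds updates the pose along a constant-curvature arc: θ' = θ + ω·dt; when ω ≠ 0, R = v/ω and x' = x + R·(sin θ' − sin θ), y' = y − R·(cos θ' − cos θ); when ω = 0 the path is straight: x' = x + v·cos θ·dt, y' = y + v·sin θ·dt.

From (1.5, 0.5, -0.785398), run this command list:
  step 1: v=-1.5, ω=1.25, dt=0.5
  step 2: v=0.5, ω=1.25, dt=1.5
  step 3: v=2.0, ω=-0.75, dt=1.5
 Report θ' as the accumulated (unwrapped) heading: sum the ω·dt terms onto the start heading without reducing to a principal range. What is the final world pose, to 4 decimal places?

(2.4593, 3.8869, 0.5896)

step 1: θ'=-0.1604 (R=-1.2000) → pose (0.8431, 0.8361, -0.1604)
step 2: θ'=1.7146 (R=0.4000) → pose (1.3029, 1.2883, 1.7146)
step 3: θ'=0.5896 (R=-2.6667) → pose (2.4593, 3.8869, 0.5896)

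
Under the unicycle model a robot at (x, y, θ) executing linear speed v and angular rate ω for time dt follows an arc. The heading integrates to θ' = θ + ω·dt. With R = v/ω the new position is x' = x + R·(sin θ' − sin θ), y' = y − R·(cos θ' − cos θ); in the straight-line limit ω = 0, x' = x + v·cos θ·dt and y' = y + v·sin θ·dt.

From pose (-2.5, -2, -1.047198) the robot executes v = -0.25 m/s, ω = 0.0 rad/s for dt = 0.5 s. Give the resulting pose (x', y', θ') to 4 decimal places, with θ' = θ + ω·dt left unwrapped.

θ' = -1.0472 + 0.0·0.5 = -1.0472
ω = 0 → straight: x' = -2.5 + -0.25·cos(-1.0472)·0.5 = -2.5625
y' = -2 + -0.25·sin(-1.0472)·0.5 = -1.8917

(-2.5625, -1.8917, -1.0472)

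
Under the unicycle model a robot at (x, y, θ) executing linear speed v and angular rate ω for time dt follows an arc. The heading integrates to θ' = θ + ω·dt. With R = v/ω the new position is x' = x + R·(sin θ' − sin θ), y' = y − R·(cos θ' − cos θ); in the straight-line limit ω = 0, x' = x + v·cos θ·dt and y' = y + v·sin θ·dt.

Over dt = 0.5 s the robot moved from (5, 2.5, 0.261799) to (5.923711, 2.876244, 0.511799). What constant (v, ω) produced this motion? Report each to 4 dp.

Δθ = 0.511799 − 0.261799 = 0.250000
ω = Δθ/dt = 0.250000/0.5 = 0.5000
R = Δx/(sin θ' − sin θ) = 4.0000
v = R·ω = 4.0000·0.5000 = 2.0000

v = 2.0000, ω = 0.5000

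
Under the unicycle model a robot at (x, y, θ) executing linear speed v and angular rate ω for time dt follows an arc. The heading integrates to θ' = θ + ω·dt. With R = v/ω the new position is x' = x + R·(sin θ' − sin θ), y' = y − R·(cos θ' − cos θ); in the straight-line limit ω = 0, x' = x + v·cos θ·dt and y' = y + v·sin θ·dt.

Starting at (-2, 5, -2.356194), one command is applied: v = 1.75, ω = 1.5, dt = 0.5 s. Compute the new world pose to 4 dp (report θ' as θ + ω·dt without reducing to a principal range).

θ' = -2.3562 + 1.5·0.5 = -1.6062
R = v/ω = 1.75/1.5 = 1.1667
x' = -2 + 1.1667·(sin -1.6062 − sin -2.3562) = -2.3410
y' = 5 − 1.1667·(cos -1.6062 − cos -2.3562) = 4.2163

(-2.3410, 4.2163, -1.6062)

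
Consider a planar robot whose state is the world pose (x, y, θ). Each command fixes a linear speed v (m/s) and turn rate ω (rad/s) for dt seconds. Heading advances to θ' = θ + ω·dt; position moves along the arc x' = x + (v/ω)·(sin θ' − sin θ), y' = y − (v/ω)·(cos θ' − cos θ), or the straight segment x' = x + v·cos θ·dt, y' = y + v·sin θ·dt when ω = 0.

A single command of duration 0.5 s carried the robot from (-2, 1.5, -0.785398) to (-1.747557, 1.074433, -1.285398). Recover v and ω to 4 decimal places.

v = 1.0000, ω = -1.0000

Δθ = -1.285398 − -0.785398 = -0.500000
ω = Δθ/dt = -0.500000/0.5 = -1.0000
R = −Δy/(cos θ' − cos θ) = -1.0000
v = R·ω = -1.0000·-1.0000 = 1.0000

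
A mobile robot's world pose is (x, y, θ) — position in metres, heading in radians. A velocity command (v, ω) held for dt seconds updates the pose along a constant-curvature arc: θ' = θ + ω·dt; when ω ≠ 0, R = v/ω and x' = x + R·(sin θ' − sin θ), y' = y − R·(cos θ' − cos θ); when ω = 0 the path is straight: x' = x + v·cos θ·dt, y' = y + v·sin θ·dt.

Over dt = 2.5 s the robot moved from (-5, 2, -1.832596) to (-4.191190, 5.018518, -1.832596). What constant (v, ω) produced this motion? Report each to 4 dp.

v = -1.2500, ω = 0.0000

Δθ = -1.832596 − -1.832596 = 0.000000
ω = Δθ/dt = 0.000000/2.5 = 0.0000
ω = 0 → v = (Δx·cos θ + Δy·sin θ)/dt = -1.2500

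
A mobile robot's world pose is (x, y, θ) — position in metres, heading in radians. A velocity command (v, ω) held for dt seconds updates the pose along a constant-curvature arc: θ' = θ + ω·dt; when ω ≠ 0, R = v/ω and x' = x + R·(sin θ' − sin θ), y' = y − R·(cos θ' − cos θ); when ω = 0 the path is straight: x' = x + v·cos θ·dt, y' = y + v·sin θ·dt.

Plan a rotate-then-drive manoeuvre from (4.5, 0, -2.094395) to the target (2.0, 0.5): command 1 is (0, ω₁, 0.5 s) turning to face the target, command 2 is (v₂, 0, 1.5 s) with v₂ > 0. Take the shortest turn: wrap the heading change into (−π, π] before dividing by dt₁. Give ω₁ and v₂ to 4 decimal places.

heading to target = atan2(0.5−0, 2−4.5) = 2.9442
Δθ = wrap(2.9442 − -2.0944) = -1.2446; ω₁ = Δθ/dt₁ = -2.4892
distance = √((2−4.5)² + (0.5−0)²) = 2.5495; v₂ = distance/dt₂ = 1.6997

ω₁ = -2.4892, v₂ = 1.6997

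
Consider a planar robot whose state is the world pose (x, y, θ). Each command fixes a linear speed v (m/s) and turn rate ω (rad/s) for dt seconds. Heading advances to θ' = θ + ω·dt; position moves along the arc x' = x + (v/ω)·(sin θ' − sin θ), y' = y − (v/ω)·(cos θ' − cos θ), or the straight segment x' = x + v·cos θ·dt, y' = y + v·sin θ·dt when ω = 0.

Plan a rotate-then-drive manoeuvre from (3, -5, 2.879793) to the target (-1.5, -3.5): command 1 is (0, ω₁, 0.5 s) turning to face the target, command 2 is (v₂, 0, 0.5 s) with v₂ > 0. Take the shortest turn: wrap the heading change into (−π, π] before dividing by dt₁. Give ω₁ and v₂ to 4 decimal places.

ω₁ = -0.1199, v₂ = 9.4868

heading to target = atan2(-3.5−-5, -1.5−3) = 2.8198
Δθ = wrap(2.8198 − 2.8798) = -0.0600; ω₁ = Δθ/dt₁ = -0.1199
distance = √((-1.5−3)² + (-3.5−-5)²) = 4.7434; v₂ = distance/dt₂ = 9.4868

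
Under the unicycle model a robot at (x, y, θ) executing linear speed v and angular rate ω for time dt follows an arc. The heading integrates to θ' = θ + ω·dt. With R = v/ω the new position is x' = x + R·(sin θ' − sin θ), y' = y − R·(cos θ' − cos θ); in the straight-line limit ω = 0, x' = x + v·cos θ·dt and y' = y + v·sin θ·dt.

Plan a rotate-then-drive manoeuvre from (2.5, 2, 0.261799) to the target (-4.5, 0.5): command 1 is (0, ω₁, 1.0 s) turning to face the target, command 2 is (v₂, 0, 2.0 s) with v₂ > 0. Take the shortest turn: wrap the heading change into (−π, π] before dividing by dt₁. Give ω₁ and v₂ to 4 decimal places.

heading to target = atan2(0.5−2, -4.5−2.5) = -2.9305
Δθ = wrap(-2.9305 − 0.2618) = 3.0909; ω₁ = Δθ/dt₁ = 3.0909
distance = √((-4.5−2.5)² + (0.5−2)²) = 7.1589; v₂ = distance/dt₂ = 3.5795

ω₁ = 3.0909, v₂ = 3.5795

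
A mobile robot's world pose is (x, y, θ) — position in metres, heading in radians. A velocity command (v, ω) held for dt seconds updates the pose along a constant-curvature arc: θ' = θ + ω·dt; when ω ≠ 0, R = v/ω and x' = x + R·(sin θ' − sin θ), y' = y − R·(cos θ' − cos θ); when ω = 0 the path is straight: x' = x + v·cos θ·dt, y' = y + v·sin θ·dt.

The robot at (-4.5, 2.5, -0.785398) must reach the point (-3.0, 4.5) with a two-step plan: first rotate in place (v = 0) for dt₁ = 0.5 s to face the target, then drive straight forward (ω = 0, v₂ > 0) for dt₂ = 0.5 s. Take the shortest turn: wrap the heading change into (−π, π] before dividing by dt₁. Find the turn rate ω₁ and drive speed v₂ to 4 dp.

ω₁ = 3.4254, v₂ = 5.0000

heading to target = atan2(4.5−2.5, -3−-4.5) = 0.9273
Δθ = wrap(0.9273 − -0.7854) = 1.7127; ω₁ = Δθ/dt₁ = 3.4254
distance = √((-3−-4.5)² + (4.5−2.5)²) = 2.5000; v₂ = distance/dt₂ = 5.0000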